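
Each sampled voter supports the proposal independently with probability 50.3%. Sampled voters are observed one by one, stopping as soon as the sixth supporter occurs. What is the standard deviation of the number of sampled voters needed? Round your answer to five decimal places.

3.43310

Y = total sampled voters until the sixth success; negative binomial with r=6, p=0.503.
SD(Y) = √[r(1−p)/p²] = √(11.7861420) = 3.4330951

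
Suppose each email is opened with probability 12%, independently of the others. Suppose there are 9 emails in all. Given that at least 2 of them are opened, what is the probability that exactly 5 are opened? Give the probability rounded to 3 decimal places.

X ~ Binomial(9, 0.12). Want P(X=5 | X≥2) = P(X=5) / P(X≥2).
P(X=5) = C(9,5)·0.12^5·0.88^4 = 0.00188
P(X≥2) = 1 − 0.31648 − 0.38841 = 0.29512
Ratio = 0.00188 / 0.29512 = 0.00637

0.006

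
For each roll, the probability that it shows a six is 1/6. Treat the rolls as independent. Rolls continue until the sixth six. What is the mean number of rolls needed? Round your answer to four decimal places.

36.0000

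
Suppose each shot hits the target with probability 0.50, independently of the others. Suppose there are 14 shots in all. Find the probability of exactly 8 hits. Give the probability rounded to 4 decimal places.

0.1833

X ~ Binomial(n=14, p=0.50).
P(X=8) = C(14,8) · p^8 · (1−p)^6
= 3003 · 0.0039062 · 0.015625 = 0.183289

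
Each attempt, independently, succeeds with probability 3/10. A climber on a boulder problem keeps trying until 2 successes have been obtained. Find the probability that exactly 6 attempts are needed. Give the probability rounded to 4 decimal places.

0.1080

Y = trial on which the second success occurs; negative binomial, r=2, p=0.30.
P(Y=6) = C(5,1) · p^2 · (1−p)^4
= 5 · 0.09 · 0.2401 = 0.108045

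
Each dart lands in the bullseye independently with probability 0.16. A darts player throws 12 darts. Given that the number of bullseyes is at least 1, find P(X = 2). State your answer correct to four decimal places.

0.3371

X ~ Binomial(12, 0.16). Want P(X=2 | X≥1) = P(X=2) / P(X≥1).
P(X=2) = C(12,2)·0.16^2·0.84^10 = 0.295513
P(X≥1) = 1 − 0.123410 = 0.876590
Ratio = 0.295513 / 0.876590 = 0.337117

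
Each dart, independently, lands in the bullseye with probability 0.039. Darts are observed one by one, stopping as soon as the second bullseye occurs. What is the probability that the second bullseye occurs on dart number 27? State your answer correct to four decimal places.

Y = trial on which the second success occurs; negative binomial, r=2, p=0.039.
P(Y=27) = C(26,1) · p^2 · (1−p)^25
= 26 · 0.001521 · 0.3699 = 0.014628

0.0146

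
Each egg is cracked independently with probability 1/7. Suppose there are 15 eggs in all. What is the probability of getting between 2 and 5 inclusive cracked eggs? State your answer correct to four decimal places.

0.6400

X ~ Binomial(15, 0.142857); P(2 ≤ X ≤ 5) = Σ C(15,k) p^k (1−p)^(15−k) over k:
  k=2: C(15,2)·0.142857^2·0.857143^13 = 0.288858
  k=3: C(15,3)·0.142857^3·0.857143^12 = 0.208620
  k=4: C(15,4)·0.142857^4·0.857143^11 = 0.104310
  k=5: C(15,5)·0.142857^5·0.857143^10 = 0.038247
Total = 0.640035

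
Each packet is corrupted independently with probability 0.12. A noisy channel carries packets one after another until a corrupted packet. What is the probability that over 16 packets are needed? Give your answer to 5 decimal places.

0.12934

Y = number of packets to the first success; geometric, p = 0.12.
P(Y > 16) = P(first 16 all fail) = (1−p)^16 = 0.1293370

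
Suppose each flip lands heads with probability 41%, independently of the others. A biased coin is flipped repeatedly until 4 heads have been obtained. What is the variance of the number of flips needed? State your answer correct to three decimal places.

14.039

Y = total flips until the fourth success; negative binomial with r=4, p=0.41.
Var(Y) = r(1−p)/p² = 4·0.59 / 0.41² = 14.03926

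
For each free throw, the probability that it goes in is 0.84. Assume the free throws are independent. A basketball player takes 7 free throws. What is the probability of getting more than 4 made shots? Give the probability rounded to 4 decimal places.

X ~ Binomial(7, 0.84); P(X ≥ 5) = Σ C(7,k) p^k (1−p)^(7−k) over k:
  k=5: C(7,5)·0.84^5·0.16^2 = 0.224831
  k=6: C(7,6)·0.84^6·0.16^1 = 0.393454
  k=7: C(7,7)·0.84^7·0.16^0 = 0.295090
Total = 0.913375

0.9134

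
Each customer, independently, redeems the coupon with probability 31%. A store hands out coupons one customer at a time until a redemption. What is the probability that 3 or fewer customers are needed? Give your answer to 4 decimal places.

Y = number of customers to the first success; geometric, p = 0.31.
P(Y ≤ 3) = 1 − (1−p)^3 = 1 − 0.328509 = 0.671491

0.6715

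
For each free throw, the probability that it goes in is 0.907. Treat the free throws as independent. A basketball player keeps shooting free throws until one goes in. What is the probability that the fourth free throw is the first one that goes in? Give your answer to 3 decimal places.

0.001

Geometric (trials to first success), p = 0.907.
P(Y = 4) = (1−p)^3 · p = 0.00080436 · 0.907 = 0.00073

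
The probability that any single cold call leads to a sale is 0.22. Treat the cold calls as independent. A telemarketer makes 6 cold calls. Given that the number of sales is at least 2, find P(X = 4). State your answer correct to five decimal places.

0.05430

X ~ Binomial(6, 0.22). Want P(X=4 | X≥2) = P(X=4) / P(X≥2).
P(X=4) = C(6,4)·0.22^4·0.78^2 = 0.0213782
P(X≥2) = 1 − 0.2251996 − 0.3811070 = 0.3936934
Ratio = 0.0213782 / 0.3936934 = 0.0543017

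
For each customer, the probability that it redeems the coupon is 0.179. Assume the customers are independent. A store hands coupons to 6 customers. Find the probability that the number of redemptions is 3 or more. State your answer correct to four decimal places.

0.0748

X ~ Binomial(6, 0.179); P(X ≥ 3) = Σ C(6,k) p^k (1−p)^(6−k) over k:
  k=3: C(6,3)·0.179^3·0.821^3 = 0.063477
  k=4: C(6,4)·0.179^4·0.821^2 = 0.010380
  k=5: C(6,5)·0.179^5·0.821^1 = 0.000905
  k=6: C(6,6)·0.179^6·0.821^0 = 0.000033
Total = 0.074795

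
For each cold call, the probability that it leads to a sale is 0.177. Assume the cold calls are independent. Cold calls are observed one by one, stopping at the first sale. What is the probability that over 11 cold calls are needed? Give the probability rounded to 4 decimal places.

Y = number of cold calls to the first success; geometric, p = 0.177.
P(Y > 11) = P(first 11 all fail) = (1−p)^11 = 0.117327

0.1173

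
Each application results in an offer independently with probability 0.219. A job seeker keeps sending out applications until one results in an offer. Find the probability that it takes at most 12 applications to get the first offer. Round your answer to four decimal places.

Y = number of applications to the first success; geometric, p = 0.219.
P(Y ≤ 12) = 1 − (1−p)^12 = 1 − 0.051501 = 0.948499

0.9485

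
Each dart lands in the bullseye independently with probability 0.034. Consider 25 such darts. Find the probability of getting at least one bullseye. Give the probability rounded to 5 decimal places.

0.57886

P(at least one) = 1 − P(none) = 1 − (1 − 0.034)^25
= 1 − 0.4211416 = 0.5788584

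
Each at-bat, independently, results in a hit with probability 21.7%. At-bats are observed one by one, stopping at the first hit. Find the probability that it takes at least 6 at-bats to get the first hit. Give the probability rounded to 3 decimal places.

Y = number of at-bats to the first success; geometric, p = 0.217.
P(Y > 5) = P(first 5 all fail) = (1−p)^5 = 0.29431

0.294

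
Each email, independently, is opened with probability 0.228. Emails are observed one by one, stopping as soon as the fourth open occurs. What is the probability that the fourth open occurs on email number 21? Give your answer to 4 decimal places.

0.0379

Y = trial on which the fourth success occurs; negative binomial, r=4, p=0.228.
P(Y=21) = C(20,3) · p^4 · (1−p)^17
= 1140 · 0.0027023 · 0.012288 = 0.037856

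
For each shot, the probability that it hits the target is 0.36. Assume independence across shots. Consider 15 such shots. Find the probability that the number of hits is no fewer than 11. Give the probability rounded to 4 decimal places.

X ~ Binomial(15, 0.36); P(X ≥ 11) = Σ C(15,k) p^k (1−p)^(15−k) over k:
  k=11: C(15,11)·0.36^11·0.64^4 = 0.003014
  k=12: C(15,12)·0.36^12·0.64^3 = 0.000565
  k=13: C(15,13)·0.36^13·0.64^2 = 0.000073
  k=14: C(15,14)·0.36^14·0.64^1 = 0.000006
  k=15: C(15,15)·0.36^15·0.64^0 = 0.000000
Total = 0.003659

0.0037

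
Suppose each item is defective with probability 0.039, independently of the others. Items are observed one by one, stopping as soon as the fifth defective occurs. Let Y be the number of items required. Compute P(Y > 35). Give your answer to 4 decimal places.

Needing more than 35 items ⇔ fewer than 5 successes in the first 35. With X ~ Binomial(35, 0.039), P(Y > 35) = P(X ≤ 4).
  k=0: C(35,0)·0.039^0·0.961^35 = 0.248496
  k=1: C(35,1)·0.039^1·0.961^34 = 0.352962
  k=2: C(35,2)·0.039^2·0.961^33 = 0.243511
  k=3: C(35,3)·0.039^3·0.961^32 = 0.108706
  k=4: C(35,4)·0.039^4·0.961^31 = 0.035293
P(X ≤ 4) = 0.988966

0.9890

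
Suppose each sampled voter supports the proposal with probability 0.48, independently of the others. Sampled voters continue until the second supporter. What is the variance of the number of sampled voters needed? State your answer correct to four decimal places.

Y = total sampled voters until the second success; negative binomial with r=2, p=0.48.
Var(Y) = r(1−p)/p² = 2·0.52 / 0.48² = 4.513889

4.5139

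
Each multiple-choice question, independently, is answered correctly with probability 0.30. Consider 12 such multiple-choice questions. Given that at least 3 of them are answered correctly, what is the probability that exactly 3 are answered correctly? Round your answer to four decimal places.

0.3208

X ~ Binomial(12, 0.30). Want P(X=3 | X≥3) = P(X=3) / P(X≥3).
P(X=3) = C(12,3)·0.30^3·0.70^9 = 0.239700
P(X≥3) = 1 − 0.013841 − 0.071184 − 0.167790 = 0.747185
Ratio = 0.239700 / 0.747185 = 0.320805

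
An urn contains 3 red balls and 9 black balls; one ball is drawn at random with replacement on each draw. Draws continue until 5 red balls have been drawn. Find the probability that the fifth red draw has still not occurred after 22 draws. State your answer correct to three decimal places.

0.323

Needing more than 22 draws ⇔ fewer than 5 successes in the first 22. With X ~ Binomial(22, 0.25), P(Y > 22) = P(X ≤ 4).
  k=0: C(22,0)·0.25^0·0.75^22 = 0.00178
  k=1: C(22,1)·0.25^1·0.75^21 = 0.01308
  k=2: C(22,2)·0.25^2·0.75^20 = 0.04578
  k=3: C(22,3)·0.25^3·0.75^19 = 0.10174
  k=4: C(22,4)·0.25^4·0.75^18 = 0.16109
P(X ≤ 4) = 0.32349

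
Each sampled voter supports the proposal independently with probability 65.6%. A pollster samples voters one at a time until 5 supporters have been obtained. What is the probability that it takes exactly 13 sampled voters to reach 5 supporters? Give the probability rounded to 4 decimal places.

Y = trial on which the fifth success occurs; negative binomial, r=5, p=0.656.
P(Y=13) = C(12,4) · p^5 · (1−p)^8
= 495 · 0.12148 · 0.0001961 = 0.011792

0.0118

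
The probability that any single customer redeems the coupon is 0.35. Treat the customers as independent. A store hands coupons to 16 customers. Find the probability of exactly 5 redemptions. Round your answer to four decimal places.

0.2008

X ~ Binomial(n=16, p=0.35).
P(X=5) = C(16,5) · p^5 · (1−p)^11
= 4368 · 0.0052522 · 0.0087508 = 0.200757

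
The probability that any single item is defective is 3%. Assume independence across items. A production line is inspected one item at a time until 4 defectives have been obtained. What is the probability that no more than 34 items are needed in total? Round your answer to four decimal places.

Finishing within 34 items ⇔ at least 4 successes in the first 34. With X ~ Binomial(34, 0.03), P(Y ≤ 34) = 1 − P(X ≤ 3).
  k=0: C(34,0)·0.03^0·0.97^34 = 0.355009
  k=1: C(34,1)·0.03^1·0.97^33 = 0.373308
  k=2: C(34,2)·0.03^2·0.97^32 = 0.190503
  k=3: C(34,3)·0.03^3·0.97^31 = 0.062846
1 − 0.981666 = 0.018334

0.0183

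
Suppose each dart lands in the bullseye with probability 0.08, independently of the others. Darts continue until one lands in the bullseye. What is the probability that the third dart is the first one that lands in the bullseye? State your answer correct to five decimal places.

0.06771

Geometric (trials to first success), p = 0.08.
P(Y = 3) = (1−p)^2 · p = 0.8464 · 0.08 = 0.0677120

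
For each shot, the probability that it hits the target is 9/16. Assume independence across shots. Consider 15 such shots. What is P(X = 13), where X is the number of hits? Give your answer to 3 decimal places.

0.011

X ~ Binomial(n=15, p=0.5625).
P(X=13) = C(15,13) · p^13 · (1−p)^2
= 105 · 0.00056441 · 0.19141 = 0.01134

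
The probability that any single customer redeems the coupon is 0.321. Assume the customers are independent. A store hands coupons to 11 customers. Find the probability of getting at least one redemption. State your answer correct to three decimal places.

P(at least one) = 1 − P(none) = 1 − (1 − 0.321)^11
= 1 − 0.01414 = 0.98586

0.986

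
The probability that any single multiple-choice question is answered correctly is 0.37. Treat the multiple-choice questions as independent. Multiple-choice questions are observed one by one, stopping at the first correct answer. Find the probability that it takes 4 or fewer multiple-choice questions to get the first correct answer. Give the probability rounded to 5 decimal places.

0.84247

Y = number of multiple-choice questions to the first success; geometric, p = 0.37.
P(Y ≤ 4) = 1 − (1−p)^4 = 1 − 0.1575296 = 0.8424704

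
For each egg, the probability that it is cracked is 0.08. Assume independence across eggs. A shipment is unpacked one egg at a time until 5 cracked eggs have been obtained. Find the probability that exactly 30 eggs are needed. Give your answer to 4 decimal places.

0.0097

Y = trial on which the fifth success occurs; negative binomial, r=5, p=0.08.
P(Y=30) = C(29,4) · p^5 · (1−p)^25
= 23751 · 3.2768e-06 · 0.12436 = 0.009679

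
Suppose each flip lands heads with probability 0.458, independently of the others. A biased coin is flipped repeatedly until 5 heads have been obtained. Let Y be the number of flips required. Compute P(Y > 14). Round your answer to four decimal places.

Needing more than 14 flips ⇔ fewer than 5 successes in the first 14. With X ~ Binomial(14, 0.458), P(Y > 14) = P(X ≤ 4).
  k=0: C(14,0)·0.458^0·0.542^14 = 0.000189
  k=1: C(14,1)·0.458^1·0.542^13 = 0.002233
  k=2: C(14,2)·0.458^2·0.542^12 = 0.012268
  k=3: C(14,3)·0.458^3·0.542^11 = 0.041466
  k=4: C(14,4)·0.458^4·0.542^10 = 0.096358
P(X ≤ 4) = 0.152514

0.1525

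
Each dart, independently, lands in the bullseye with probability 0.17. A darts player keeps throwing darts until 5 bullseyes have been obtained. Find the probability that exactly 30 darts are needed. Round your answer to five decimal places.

0.03198

Y = trial on which the fifth success occurs; negative binomial, r=5, p=0.17.
P(Y=30) = C(29,4) · p^5 · (1−p)^25
= 23751 · 0.00014199 · 0.0094831 = 0.0319800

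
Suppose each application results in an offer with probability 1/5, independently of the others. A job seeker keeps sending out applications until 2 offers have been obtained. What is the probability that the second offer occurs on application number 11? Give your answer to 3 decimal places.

0.054

Y = trial on which the second success occurs; negative binomial, r=2, p=0.20.
P(Y=11) = C(10,1) · p^2 · (1−p)^9
= 10 · 0.04 · 0.13422 = 0.05369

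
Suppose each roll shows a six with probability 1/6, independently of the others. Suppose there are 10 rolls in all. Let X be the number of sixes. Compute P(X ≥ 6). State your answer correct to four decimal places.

X ~ Binomial(10, 0.166667); P(X ≥ 6) = Σ C(10,k) p^k (1−p)^(10−k) over k:
  k=6: C(10,6)·0.166667^6·0.833333^4 = 0.002171
  k=7: C(10,7)·0.166667^7·0.833333^3 = 0.000248
  k=8: C(10,8)·0.166667^8·0.833333^2 = 0.000019
  k=9: C(10,9)·0.166667^9·0.833333^1 = 0.000001
  k=10: C(10,10)·0.166667^10·0.833333^0 = 0.000000
Total = 0.002438

0.0024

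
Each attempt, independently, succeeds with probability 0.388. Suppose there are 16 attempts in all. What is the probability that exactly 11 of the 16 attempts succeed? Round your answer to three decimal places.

0.011

X ~ Binomial(n=16, p=0.388).
P(X=11) = C(16,11) · p^11 · (1−p)^5
= 4368 · 3.0002e-05 · 0.085853 = 0.01125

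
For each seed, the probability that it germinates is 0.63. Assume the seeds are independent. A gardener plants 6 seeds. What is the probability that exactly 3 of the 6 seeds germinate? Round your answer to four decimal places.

X ~ Binomial(n=6, p=0.63).
P(X=3) = C(6,3) · p^3 · (1−p)^3
= 20 · 0.25005 · 0.050653 = 0.253313

0.2533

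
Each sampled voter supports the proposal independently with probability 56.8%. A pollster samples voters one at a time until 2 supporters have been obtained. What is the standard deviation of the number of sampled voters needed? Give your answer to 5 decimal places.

1.63647

Y = total sampled voters until the second success; negative binomial with r=2, p=0.568.
SD(Y) = √[r(1−p)/p²] = √(2.6780401) = 1.6364718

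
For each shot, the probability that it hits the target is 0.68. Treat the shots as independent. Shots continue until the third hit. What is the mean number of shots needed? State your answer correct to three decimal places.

Y = total shots until the third success; negative binomial with r=3, p=0.68.
E[Y] = r / p = 3 / 0.68 = 4.41176

4.412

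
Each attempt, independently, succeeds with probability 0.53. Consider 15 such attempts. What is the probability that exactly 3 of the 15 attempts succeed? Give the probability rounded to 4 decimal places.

0.0079

X ~ Binomial(n=15, p=0.53).
P(X=3) = C(15,3) · p^3 · (1−p)^12
= 455 · 0.14888 · 0.00011619 = 0.007871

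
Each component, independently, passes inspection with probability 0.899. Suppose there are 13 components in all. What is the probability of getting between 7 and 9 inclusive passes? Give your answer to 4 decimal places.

X ~ Binomial(13, 0.899); P(7 ≤ X ≤ 9) = Σ C(13,k) p^k (1−p)^(13−k) over k:
  k=7: C(13,7)·0.899^7·0.101^6 = 0.000864
  k=8: C(13,8)·0.899^8·0.101^5 = 0.005771
  k=9: C(13,9)·0.899^9·0.101^4 = 0.028538
Total = 0.035174

0.0352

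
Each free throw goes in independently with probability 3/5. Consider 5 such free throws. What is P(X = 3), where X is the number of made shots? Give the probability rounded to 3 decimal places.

0.346

X ~ Binomial(n=5, p=0.60).
P(X=3) = C(5,3) · p^3 · (1−p)^2
= 10 · 0.216 · 0.16 = 0.34560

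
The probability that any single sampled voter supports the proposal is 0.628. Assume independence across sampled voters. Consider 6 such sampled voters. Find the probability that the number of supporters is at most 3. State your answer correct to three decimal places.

0.398

X ~ Binomial(6, 0.628); P(X ≤ 3) = Σ C(6,k) p^k (1−p)^(6−k) over k:
  k=0: C(6,0)·0.628^0·0.372^6 = 0.00265
  k=1: C(6,1)·0.628^1·0.372^5 = 0.02684
  k=2: C(6,2)·0.628^2·0.372^4 = 0.11329
  k=3: C(6,3)·0.628^3·0.372^3 = 0.25500
Total = 0.39778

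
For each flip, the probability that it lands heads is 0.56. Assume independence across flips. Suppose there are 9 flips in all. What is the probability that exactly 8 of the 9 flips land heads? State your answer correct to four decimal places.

X ~ Binomial(n=9, p=0.56).
P(X=8) = C(9,8) · p^8 · (1−p)^1
= 9 · 0.0096717 · 0.44 = 0.038300

0.0383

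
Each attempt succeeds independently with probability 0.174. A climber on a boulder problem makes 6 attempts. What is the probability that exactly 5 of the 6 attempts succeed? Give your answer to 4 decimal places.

0.0008

X ~ Binomial(n=6, p=0.174).
P(X=5) = C(6,5) · p^5 · (1−p)^1
= 6 · 0.00015949 · 0.826 = 0.000790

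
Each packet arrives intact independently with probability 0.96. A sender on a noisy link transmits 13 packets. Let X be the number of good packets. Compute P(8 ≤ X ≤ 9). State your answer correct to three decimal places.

0.001

X ~ Binomial(13, 0.96); P(8 ≤ X ≤ 9) = Σ C(13,k) p^k (1−p)^(13−k) over k:
  k=8: C(13,8)·0.96^8·0.04^5 = 0.00010
  k=9: C(13,9)·0.96^9·0.04^4 = 0.00127
Total = 0.00136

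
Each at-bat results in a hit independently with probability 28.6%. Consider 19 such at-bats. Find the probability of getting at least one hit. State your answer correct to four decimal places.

P(at least one) = 1 − P(none) = 1 − (1 − 0.286)^19
= 1 − 0.001661 = 0.998339

0.9983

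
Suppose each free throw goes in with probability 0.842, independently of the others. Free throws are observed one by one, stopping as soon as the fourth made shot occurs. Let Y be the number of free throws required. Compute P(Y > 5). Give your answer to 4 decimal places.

0.1797

Needing more than 5 free throws ⇔ fewer than 4 successes in the first 5. With X ~ Binomial(5, 0.842), P(Y > 5) = P(X ≤ 3).
  k=0: C(5,0)·0.842^0·0.158^5 = 0.000098
  k=1: C(5,1)·0.842^1·0.158^4 = 0.002624
  k=2: C(5,2)·0.842^2·0.158^3 = 0.027964
  k=3: C(5,3)·0.842^3·0.158^2 = 0.149022
P(X ≤ 3) = 0.179708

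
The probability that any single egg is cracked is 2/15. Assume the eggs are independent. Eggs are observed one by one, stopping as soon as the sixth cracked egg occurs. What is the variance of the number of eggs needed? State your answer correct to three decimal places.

292.500

Y = total eggs until the sixth success; negative binomial with r=6, p=0.133333.
Var(Y) = r(1−p)/p² = 6·0.866667 / 0.133333² = 292.50000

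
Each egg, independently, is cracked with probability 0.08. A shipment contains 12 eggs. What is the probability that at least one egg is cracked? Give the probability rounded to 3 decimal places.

0.632

P(at least one) = 1 − P(none) = 1 − (1 − 0.08)^12
= 1 − 0.36767 = 0.63233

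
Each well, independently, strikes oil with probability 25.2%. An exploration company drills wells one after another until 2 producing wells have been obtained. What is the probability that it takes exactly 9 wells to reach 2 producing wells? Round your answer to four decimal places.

Y = trial on which the second success occurs; negative binomial, r=2, p=0.252.
P(Y=9) = C(8,1) · p^2 · (1−p)^7
= 8 · 0.063504 · 0.13101 = 0.066558

0.0666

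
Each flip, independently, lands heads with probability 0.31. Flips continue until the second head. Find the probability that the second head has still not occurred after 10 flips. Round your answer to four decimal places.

Needing more than 10 flips ⇔ fewer than 2 successes in the first 10. With X ~ Binomial(10, 0.31), P(Y > 10) = P(X ≤ 1).
  k=0: C(10,0)·0.31^0·0.69^10 = 0.024462
  k=1: C(10,1)·0.31^1·0.69^9 = 0.109901
P(X ≤ 1) = 0.134363

0.1344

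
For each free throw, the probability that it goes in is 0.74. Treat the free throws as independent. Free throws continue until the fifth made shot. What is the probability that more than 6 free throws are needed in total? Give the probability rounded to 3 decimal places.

Needing more than 6 free throws ⇔ fewer than 5 successes in the first 6. With X ~ Binomial(6, 0.74), P(Y > 6) = P(X ≤ 4).
  k=0: C(6,0)·0.74^0·0.26^6 = 0.00031
  k=1: C(6,1)·0.74^1·0.26^5 = 0.00528
  k=2: C(6,2)·0.74^2·0.26^4 = 0.03754
  k=3: C(6,3)·0.74^3·0.26^3 = 0.14244
  k=4: C(6,4)·0.74^4·0.26^2 = 0.30406
P(X ≤ 4) = 0.48963

0.490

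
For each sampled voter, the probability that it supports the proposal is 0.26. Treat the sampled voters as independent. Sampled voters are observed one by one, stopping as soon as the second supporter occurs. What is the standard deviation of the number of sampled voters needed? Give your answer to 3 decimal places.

Y = total sampled voters until the second success; negative binomial with r=2, p=0.26.
SD(Y) = √[r(1−p)/p²] = √(21.89349) = 4.67905

4.679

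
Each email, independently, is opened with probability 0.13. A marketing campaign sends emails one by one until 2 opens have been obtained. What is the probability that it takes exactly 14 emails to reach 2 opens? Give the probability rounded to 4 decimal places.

0.0413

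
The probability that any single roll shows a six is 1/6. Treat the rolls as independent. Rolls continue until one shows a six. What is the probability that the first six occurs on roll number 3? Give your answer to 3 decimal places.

Geometric (trials to first success), p = 0.166667.
P(Y = 3) = (1−p)^2 · p = 0.69444 · 0.166667 = 0.11574

0.116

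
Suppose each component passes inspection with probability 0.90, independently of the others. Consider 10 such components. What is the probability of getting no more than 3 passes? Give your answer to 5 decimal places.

0.00001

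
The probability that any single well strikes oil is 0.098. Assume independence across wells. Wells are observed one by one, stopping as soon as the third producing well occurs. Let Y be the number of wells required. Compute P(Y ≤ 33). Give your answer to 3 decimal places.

Finishing within 33 wells ⇔ at least 3 successes in the first 33. With X ~ Binomial(33, 0.098), P(Y ≤ 33) = 1 − P(X ≤ 2).
  k=0: C(33,0)·0.098^0·0.902^33 = 0.03325
  k=1: C(33,1)·0.098^1·0.902^32 = 0.11922
  k=2: C(33,2)·0.098^2·0.902^31 = 0.20725
1 − 0.35972 = 0.64028

0.640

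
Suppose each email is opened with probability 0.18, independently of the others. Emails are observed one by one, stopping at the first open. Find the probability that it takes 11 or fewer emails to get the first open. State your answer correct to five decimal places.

0.88729

Y = number of emails to the first success; geometric, p = 0.18.
P(Y ≤ 11) = 1 − (1−p)^11 = 1 − 0.1127074 = 0.8872926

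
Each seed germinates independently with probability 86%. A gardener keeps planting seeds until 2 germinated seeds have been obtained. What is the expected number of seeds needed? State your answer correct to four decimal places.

Y = total seeds until the second success; negative binomial with r=2, p=0.86.
E[Y] = r / p = 2 / 0.86 = 2.325581

2.3256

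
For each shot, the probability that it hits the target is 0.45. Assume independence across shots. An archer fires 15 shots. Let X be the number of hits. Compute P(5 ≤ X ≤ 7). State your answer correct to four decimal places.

X ~ Binomial(15, 0.45); P(5 ≤ X ≤ 7) = Σ C(15,k) p^k (1−p)^(15−k) over k:
  k=5: C(15,5)·0.45^5·0.55^10 = 0.140360
  k=6: C(15,6)·0.45^6·0.55^9 = 0.191401
  k=7: C(15,7)·0.45^7·0.55^8 = 0.201344
Total = 0.533105

0.5331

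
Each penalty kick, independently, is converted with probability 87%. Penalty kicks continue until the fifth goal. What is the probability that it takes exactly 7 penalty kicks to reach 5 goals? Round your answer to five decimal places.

Y = trial on which the fifth success occurs; negative binomial, r=5, p=0.87.
P(Y=7) = C(6,4) · p^5 · (1−p)^2
= 15 · 0.49842 · 0.0169 = 0.1263497

0.12635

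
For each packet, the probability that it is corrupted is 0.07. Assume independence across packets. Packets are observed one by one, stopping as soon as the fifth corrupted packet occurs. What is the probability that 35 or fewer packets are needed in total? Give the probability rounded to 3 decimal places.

0.095

Finishing within 35 packets ⇔ at least 5 successes in the first 35. With X ~ Binomial(35, 0.07), P(Y ≤ 35) = 1 − P(X ≤ 4).
  k=0: C(35,0)·0.07^0·0.93^35 = 0.07887
  k=1: C(35,1)·0.07^1·0.93^34 = 0.20777
  k=2: C(35,2)·0.07^2·0.93^33 = 0.26586
  k=3: C(35,3)·0.07^3·0.93^32 = 0.22012
  k=4: C(35,4)·0.07^4·0.93^31 = 0.13254
1 − 0.90516 = 0.09484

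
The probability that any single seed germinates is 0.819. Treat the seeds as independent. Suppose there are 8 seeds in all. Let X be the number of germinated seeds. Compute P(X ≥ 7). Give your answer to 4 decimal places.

0.5603

X ~ Binomial(8, 0.819); P(X ≥ 7) = Σ C(8,k) p^k (1−p)^(8−k) over k:
  k=7: C(8,7)·0.819^7·0.181^1 = 0.357895
  k=8: C(8,8)·0.819^8·0.181^0 = 0.202428
Total = 0.560323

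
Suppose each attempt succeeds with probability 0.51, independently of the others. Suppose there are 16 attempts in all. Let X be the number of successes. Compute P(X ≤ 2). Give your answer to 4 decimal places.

0.0016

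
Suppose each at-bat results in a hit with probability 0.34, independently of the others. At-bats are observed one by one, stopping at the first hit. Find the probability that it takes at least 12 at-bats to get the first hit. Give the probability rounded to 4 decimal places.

Y = number of at-bats to the first success; geometric, p = 0.34.
P(Y > 11) = P(first 11 all fail) = (1−p)^11 = 0.010351

0.0104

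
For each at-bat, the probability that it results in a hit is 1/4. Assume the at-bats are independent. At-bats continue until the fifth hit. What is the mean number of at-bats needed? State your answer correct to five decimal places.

Y = total at-bats until the fifth success; negative binomial with r=5, p=0.25.
E[Y] = r / p = 5 / 0.25 = 20.0000000

20.00000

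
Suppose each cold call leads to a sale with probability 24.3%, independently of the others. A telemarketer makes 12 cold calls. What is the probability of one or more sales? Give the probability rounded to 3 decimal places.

0.965

P(at least one) = 1 − P(none) = 1 − (1 − 0.243)^12
= 1 − 0.03541 = 0.96459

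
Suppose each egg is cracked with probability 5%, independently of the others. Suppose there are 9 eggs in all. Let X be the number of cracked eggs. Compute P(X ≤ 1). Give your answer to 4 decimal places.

X ~ Binomial(9, 0.05); P(X ≤ 1) = Σ C(9,k) p^k (1−p)^(9−k) over k:
  k=0: C(9,0)·0.05^0·0.95^9 = 0.630249
  k=1: C(9,1)·0.05^1·0.95^8 = 0.298539
Total = 0.928789

0.9288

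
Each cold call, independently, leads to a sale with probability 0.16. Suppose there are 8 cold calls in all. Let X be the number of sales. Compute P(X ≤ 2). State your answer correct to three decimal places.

X ~ Binomial(8, 0.16); P(X ≤ 2) = Σ C(8,k) p^k (1−p)^(8−k) over k:
  k=0: C(8,0)·0.16^0·0.84^8 = 0.24788
  k=1: C(8,1)·0.16^1·0.84^7 = 0.37772
  k=2: C(8,2)·0.16^2·0.84^6 = 0.25181
Total = 0.87740

0.877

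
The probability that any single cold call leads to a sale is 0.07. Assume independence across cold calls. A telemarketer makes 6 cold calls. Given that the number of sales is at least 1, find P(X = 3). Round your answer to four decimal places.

X ~ Binomial(6, 0.07). Want P(X=3 | X≥1) = P(X=3) / P(X≥1).
P(X=3) = C(6,3)·0.07^3·0.93^3 = 0.005518
P(X≥1) = 1 − 0.646990 = 0.353010
Ratio = 0.005518 / 0.353010 = 0.015631

0.0156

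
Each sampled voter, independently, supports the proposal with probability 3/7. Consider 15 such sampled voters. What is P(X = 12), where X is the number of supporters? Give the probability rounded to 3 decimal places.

0.003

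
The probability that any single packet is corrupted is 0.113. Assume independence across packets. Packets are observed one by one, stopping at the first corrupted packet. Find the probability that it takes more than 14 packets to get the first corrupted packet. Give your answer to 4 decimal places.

0.1866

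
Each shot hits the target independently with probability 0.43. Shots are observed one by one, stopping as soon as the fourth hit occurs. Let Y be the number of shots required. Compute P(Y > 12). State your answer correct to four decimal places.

0.1671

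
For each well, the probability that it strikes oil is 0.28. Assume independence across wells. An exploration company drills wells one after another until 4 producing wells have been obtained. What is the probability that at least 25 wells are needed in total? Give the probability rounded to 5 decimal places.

0.06446

Needing more than 24 wells ⇔ fewer than 4 successes in the first 24. With X ~ Binomial(24, 0.28), P(Y > 24) = P(X ≤ 3).
  k=0: C(24,0)·0.28^0·0.72^24 = 0.0003767
  k=1: C(24,1)·0.28^1·0.72^23 = 0.0035157
  k=2: C(24,2)·0.28^2·0.72^22 = 0.0157232
  k=3: C(24,3)·0.28^3·0.72^21 = 0.0448401
P(X ≤ 3) = 0.0644557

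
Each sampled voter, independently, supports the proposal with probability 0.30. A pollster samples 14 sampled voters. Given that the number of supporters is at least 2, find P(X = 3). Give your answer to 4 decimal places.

0.2040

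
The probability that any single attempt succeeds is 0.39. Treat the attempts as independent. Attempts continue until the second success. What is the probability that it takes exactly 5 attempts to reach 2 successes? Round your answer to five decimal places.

0.13810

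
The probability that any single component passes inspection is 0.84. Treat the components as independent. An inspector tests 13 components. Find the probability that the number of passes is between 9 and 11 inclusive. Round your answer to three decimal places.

X ~ Binomial(13, 0.84); P(9 ≤ X ≤ 11) = Σ C(13,k) p^k (1−p)^(13−k) over k:
  k=9: C(13,9)·0.84^9·0.16^4 = 0.09757
  k=10: C(13,10)·0.84^10·0.16^3 = 0.20489
  k=11: C(13,11)·0.84^11·0.16^2 = 0.29336
Total = 0.59582

0.596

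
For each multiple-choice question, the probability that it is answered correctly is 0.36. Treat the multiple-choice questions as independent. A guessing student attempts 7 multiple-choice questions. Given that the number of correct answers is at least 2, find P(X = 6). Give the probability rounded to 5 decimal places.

X ~ Binomial(7, 0.36). Want P(X=6 | X≥2) = P(X=6) / P(X≥2).
P(X=6) = C(7,6)·0.36^6·0.64^1 = 0.0097520
P(X≥2) = 1 − 0.0439805 − 0.1731731 = 0.7828465
Ratio = 0.0097520 / 0.7828465 = 0.0124571

0.01246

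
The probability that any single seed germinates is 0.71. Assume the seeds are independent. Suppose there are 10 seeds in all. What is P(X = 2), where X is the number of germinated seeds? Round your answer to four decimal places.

X ~ Binomial(n=10, p=0.71).
P(X=2) = C(10,2) · p^2 · (1−p)^8
= 45 · 0.5041 · 5.0025e-05 = 0.001135

0.0011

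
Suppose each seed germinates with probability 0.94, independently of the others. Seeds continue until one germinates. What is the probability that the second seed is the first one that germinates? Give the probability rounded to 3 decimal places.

0.056

Geometric (trials to first success), p = 0.94.
P(Y = 2) = (1−p)^1 · p = 0.06 · 0.94 = 0.05640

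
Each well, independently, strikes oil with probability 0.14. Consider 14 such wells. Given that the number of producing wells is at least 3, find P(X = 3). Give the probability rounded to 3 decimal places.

X ~ Binomial(14, 0.14). Want P(X=3 | X≥3) = P(X=3) / P(X≥3).
P(X=3) = C(14,3)·0.14^3·0.86^11 = 0.19009
P(X≥3) = 1 − 0.12105 − 0.27589 − 0.29193 = 0.31113
Ratio = 0.19009 / 0.31113 = 0.61099

0.611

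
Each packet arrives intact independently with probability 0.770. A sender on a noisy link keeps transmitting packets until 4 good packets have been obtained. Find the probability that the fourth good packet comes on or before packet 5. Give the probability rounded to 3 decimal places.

0.675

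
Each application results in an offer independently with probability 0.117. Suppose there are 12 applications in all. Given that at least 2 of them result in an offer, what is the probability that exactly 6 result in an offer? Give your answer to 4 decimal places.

X ~ Binomial(12, 0.117). Want P(X=6 | X≥2) = P(X=6) / P(X≥2).
P(X=6) = C(12,6)·0.117^6·0.883^6 = 0.001123
P(X≥2) = 1 − 0.224661 − 0.357219 = 0.418119
Ratio = 0.001123 / 0.418119 = 0.002687

0.0027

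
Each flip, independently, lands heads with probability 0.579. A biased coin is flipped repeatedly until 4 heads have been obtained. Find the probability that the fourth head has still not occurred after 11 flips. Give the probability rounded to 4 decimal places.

0.0405

Needing more than 11 flips ⇔ fewer than 4 successes in the first 11. With X ~ Binomial(11, 0.579), P(Y > 11) = P(X ≤ 3).
  k=0: C(11,0)·0.579^0·0.421^11 = 0.000074
  k=1: C(11,1)·0.579^1·0.421^10 = 0.001114
  k=2: C(11,2)·0.579^2·0.421^9 = 0.007661
  k=3: C(11,3)·0.579^3·0.421^8 = 0.031606
P(X ≤ 3) = 0.040455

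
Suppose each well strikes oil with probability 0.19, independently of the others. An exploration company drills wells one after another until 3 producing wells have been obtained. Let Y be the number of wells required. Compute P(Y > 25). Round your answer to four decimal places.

Needing more than 25 wells ⇔ fewer than 3 successes in the first 25. With X ~ Binomial(25, 0.19), P(Y > 25) = P(X ≤ 2).
  k=0: C(25,0)·0.19^0·0.81^25 = 0.005154
  k=1: C(25,1)·0.19^1·0.81^24 = 0.030223
  k=2: C(25,2)·0.19^2·0.81^23 = 0.085071
P(X ≤ 2) = 0.120448

0.1204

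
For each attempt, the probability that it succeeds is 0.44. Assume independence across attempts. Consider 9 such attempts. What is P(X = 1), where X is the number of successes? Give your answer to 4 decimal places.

0.0383

X ~ Binomial(n=9, p=0.44).
P(X=1) = C(9,1) · p^1 · (1−p)^8
= 9 · 0.44 · 0.0096717 = 0.038300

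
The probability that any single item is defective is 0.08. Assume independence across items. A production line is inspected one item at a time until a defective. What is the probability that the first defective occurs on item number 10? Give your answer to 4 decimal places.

0.0378

Geometric (trials to first success), p = 0.08.
P(Y = 10) = (1−p)^9 · p = 0.47216 · 0.08 = 0.037773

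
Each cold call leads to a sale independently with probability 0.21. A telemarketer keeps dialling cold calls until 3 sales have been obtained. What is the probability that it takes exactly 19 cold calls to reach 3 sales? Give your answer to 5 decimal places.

Y = trial on which the third success occurs; negative binomial, r=3, p=0.21.
P(Y=19) = C(18,2) · p^3 · (1−p)^16
= 153 · 0.009261 · 0.023016 = 0.0326124

0.03261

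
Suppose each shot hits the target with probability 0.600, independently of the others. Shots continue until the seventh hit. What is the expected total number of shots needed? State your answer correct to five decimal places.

11.66667

Y = total shots until the seventh success; negative binomial with r=7, p=0.60.
E[Y] = r / p = 7 / 0.60 = 11.6666667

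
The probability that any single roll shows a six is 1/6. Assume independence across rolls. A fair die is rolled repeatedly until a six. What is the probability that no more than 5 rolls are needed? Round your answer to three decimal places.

Y = number of rolls to the first success; geometric, p = 0.166667.
P(Y ≤ 5) = 1 − (1−p)^5 = 1 − 0.40188 = 0.59812

0.598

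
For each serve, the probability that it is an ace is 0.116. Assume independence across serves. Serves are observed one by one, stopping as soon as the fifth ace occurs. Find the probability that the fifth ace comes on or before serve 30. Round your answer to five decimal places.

Finishing within 30 serves ⇔ at least 5 successes in the first 30. With X ~ Binomial(30, 0.116), P(Y ≤ 30) = 1 − P(X ≤ 4).
  k=0: C(30,0)·0.116^0·0.884^30 = 0.0247496
  k=1: C(30,1)·0.116^1·0.884^29 = 0.0974305
  k=2: C(30,2)·0.116^2·0.884^28 = 0.1853825
  k=3: C(30,3)·0.116^3·0.884^27 = 0.2270446
  k=4: C(30,4)·0.116^4·0.884^26 = 0.2011040
1 − 0.7357111 = 0.2642889

0.26429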